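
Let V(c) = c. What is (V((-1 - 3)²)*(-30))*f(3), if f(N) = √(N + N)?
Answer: -480*√6 ≈ -1175.8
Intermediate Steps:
f(N) = √2*√N (f(N) = √(2*N) = √2*√N)
(V((-1 - 3)²)*(-30))*f(3) = ((-1 - 3)²*(-30))*(√2*√3) = ((-4)²*(-30))*√6 = (16*(-30))*√6 = -480*√6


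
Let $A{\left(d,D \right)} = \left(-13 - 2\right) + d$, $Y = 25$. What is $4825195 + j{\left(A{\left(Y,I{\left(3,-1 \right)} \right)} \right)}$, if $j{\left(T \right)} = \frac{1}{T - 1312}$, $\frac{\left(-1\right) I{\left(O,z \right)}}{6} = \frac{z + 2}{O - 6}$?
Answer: $\frac{6282403889}{1302} \approx 4.8252 \cdot 10^{6}$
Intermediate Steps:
$I{\left(O,z \right)} = - \frac{6 \left(2 + z\right)}{-6 + O}$ ($I{\left(O,z \right)} = - 6 \frac{z + 2}{O - 6} = - 6 \frac{2 + z}{-6 + O} = - \frac{6 \left(2 + z\right)}{-6 + O}$)
$A{\left(d,D \right)} = -15 + d$
$j{\left(T \right)} = \frac{1}{-1312 + T}$
$4825195 + j{\left(A{\left(Y,I{\left(3,-1 \right)} \right)} \right)} = 4825195 + \frac{1}{-1312 + \left(-15 + 25\right)} = 4825195 + \frac{1}{-1312 + 10} = 4825195 + \frac{1}{-1302} = 4825195 - \frac{1}{1302} = \frac{6282403889}{1302}$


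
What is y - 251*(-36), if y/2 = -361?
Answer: 8314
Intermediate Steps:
y = -722 (y = 2*(-361) = -722)
y - 251*(-36) = -722 - 251*(-36) = -722 + 9036 = 8314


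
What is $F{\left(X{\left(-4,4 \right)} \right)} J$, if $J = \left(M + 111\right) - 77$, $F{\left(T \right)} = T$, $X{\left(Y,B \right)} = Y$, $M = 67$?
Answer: $-404$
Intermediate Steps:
$J = 101$ ($J = \left(67 + 111\right) - 77 = 178 - 77 = 101$)
$F{\left(X{\left(-4,4 \right)} \right)} J = \left(-4\right) 101 = -404$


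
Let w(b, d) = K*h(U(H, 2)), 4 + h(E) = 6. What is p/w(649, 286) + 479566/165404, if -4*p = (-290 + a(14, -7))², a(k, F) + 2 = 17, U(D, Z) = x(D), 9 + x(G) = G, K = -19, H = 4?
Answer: 3145392883/6285352 ≈ 500.43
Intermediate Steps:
x(G) = -9 + G
U(D, Z) = -9 + D
h(E) = 2 (h(E) = -4 + 6 = 2)
a(k, F) = 15 (a(k, F) = -2 + 17 = 15)
w(b, d) = -38 (w(b, d) = -19*2 = -38)
p = -75625/4 (p = -(-290 + 15)²/4 = -¼*(-275)² = -¼*75625 = -75625/4 ≈ -18906.)
p/w(649, 286) + 479566/165404 = -75625/4/(-38) + 479566/165404 = -75625/4*(-1/38) + 479566*(1/165404) = 75625/152 + 239783/82702 = 3145392883/6285352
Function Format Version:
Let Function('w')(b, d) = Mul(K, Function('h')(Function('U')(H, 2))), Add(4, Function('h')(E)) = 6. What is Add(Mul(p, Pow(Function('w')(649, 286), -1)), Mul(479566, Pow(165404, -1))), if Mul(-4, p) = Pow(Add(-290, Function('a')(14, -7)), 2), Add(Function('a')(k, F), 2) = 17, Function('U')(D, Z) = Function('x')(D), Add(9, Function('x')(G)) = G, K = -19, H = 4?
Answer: Rational(3145392883, 6285352) ≈ 500.43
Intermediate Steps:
Function('x')(G) = Add(-9, G)
Function('U')(D, Z) = Add(-9, D)
Function('h')(E) = 2 (Function('h')(E) = Add(-4, 6) = 2)
Function('a')(k, F) = 15 (Function('a')(k, F) = Add(-2, 17) = 15)
Function('w')(b, d) = -38 (Function('w')(b, d) = Mul(-19, 2) = -38)
p = Rational(-75625, 4) (p = Mul(Rational(-1, 4), Pow(Add(-290, 15), 2)) = Mul(Rational(-1, 4), Pow(-275, 2)) = Mul(Rational(-1, 4), 75625) = Rational(-75625, 4) ≈ -18906.)
Add(Mul(p, Pow(Function('w')(649, 286), -1)), Mul(479566, Pow(165404, -1))) = Add(Mul(Rational(-75625, 4), Pow(-38, -1)), Mul(479566, Pow(165404, -1))) = Add(Mul(Rational(-75625, 4), Rational(-1, 38)), Mul(479566, Rational(1, 165404))) = Add(Rational(75625, 152), Rational(239783, 82702)) = Rational(3145392883, 6285352)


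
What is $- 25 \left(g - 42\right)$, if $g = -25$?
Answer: $1675$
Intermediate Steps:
$- 25 \left(g - 42\right) = - 25 \left(-25 - 42\right) = \left(-25\right) \left(-67\right) = 1675$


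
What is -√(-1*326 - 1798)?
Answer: -6*I*√59 ≈ -46.087*I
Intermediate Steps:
-√(-1*326 - 1798) = -√(-326 - 1798) = -√(-2124) = -6*I*√59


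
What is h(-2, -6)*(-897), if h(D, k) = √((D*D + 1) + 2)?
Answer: -897*√7 ≈ -2373.2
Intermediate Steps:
h(D, k) = √(3 + D²) (h(D, k) = √((D² + 1) + 2) = √((1 + D²) + 2) = √(3 + D²))
h(-2, -6)*(-897) = √(3 + (-2)²)*(-897) = √(3 + 4)*(-897) = √7*(-897) = -897*√7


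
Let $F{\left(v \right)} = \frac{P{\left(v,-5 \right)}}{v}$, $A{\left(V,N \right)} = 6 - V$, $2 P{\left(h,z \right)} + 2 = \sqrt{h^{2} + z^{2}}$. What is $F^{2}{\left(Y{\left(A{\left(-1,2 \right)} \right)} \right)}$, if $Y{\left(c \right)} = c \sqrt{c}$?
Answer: $\frac{93}{343} - \frac{4 \sqrt{23}}{343} \approx 0.21521$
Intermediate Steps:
$P{\left(h,z \right)} = -1 + \frac{\sqrt{h^{2} + z^{2}}}{2}$
$Y{\left(c \right)} = c^{\frac{3}{2}}$
$F{\left(v \right)} = \frac{-1 + \frac{\sqrt{25 + v^{2}}}{2}}{v}$ ($F{\left(v \right)} = \frac{-1 + \frac{\sqrt{v^{2} + \left(-5\right)^{2}}}{2}}{v} = \frac{-1 + \frac{\sqrt{v^{2} + 25}}{2}}{v} = \frac{-1 + \frac{\sqrt{25 + v^{2}}}{2}}{v}$)
$F^{2}{\left(Y{\left(A{\left(-1,2 \right)} \right)} \right)} = \left(\frac{-2 + \sqrt{25 + \left(\left(6 - -1\right)^{\frac{3}{2}}\right)^{2}}}{2 \left(6 - -1\right)^{\frac{3}{2}}}\right)^{2} = \left(\frac{-2 + \sqrt{25 + \left(\left(6 + 1\right)^{\frac{3}{2}}\right)^{2}}}{2 \left(6 + 1\right)^{\frac{3}{2}}}\right)^{2} = \left(\frac{-2 + \sqrt{25 + \left(7^{\frac{3}{2}}\right)^{2}}}{2 \cdot 7^{\frac{3}{2}}}\right)^{2} = \left(\frac{-2 + \sqrt{25 + \left(7 \sqrt{7}\right)^{2}}}{2 \cdot 7 \sqrt{7}}\right)^{2} = \left(\frac{\frac{\sqrt{7}}{49} \left(-2 + \sqrt{25 + 343}\right)}{2}\right)^{2} = \left(\frac{\frac{\sqrt{7}}{49} \left(-2 + \sqrt{368}\right)}{2}\right)^{2} = \left(\frac{\frac{\sqrt{7}}{49} \left(-2 + 4 \sqrt{23}\right)}{2}\right)^{2} = \left(\frac{\sqrt{7} \left(-2 + 4 \sqrt{23}\right)}{98}\right)^{2} = \frac{\left(-2 + 4 \sqrt{23}\right)^{2}}{1372}$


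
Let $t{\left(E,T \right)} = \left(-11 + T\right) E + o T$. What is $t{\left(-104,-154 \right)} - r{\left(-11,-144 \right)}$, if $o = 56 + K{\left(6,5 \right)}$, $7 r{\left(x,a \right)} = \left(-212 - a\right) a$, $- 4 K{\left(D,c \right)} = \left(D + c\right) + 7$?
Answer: $\frac{54811}{7} \approx 7830.1$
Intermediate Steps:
$K{\left(D,c \right)} = - \frac{7}{4} - \frac{D}{4} - \frac{c}{4}$ ($K{\left(D,c \right)} = - \frac{\left(D + c\right) + 7}{4} = - \frac{7 + D + c}{4} = - \frac{7}{4} - \frac{D}{4} - \frac{c}{4}$)
$r{\left(x,a \right)} = \frac{a \left(-212 - a\right)}{7}$ ($r{\left(x,a \right)} = \frac{\left(-212 - a\right) a}{7} = \frac{a \left(-212 - a\right)}{7}$)
$o = \frac{103}{2}$ ($o = 56 - \frac{9}{2} = \frac{103}{2} \approx 51.5$)
$t{\left(E,T \right)} = \frac{103 T}{2} + E \left(-11 + T\right)$ ($t{\left(E,T \right)} = \left(-11 + T\right) E + \frac{103 T}{2} = E \left(-11 + T\right) + \frac{103 T}{2} = \frac{103 T}{2} + E \left(-11 + T\right)$)
$t{\left(-104,-154 \right)} - r{\left(-11,-144 \right)} = \left(\left(-11\right) \left(-104\right) + \frac{103}{2} \left(-154\right) - -16016\right) - \left(- \frac{1}{7}\right) \left(-144\right) \left(212 - 144\right) = \left(1144 - 7931 + 16016\right) - \left(- \frac{1}{7}\right) \left(-144\right) 68 = 9229 - \frac{9792}{7} = \frac{54811}{7}$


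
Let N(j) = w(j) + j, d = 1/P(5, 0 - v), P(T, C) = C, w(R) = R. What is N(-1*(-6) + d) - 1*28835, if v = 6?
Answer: -86470/3 ≈ -28823.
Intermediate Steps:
d = -1/6 (d = 1/(0 - 1*6) = 1/(0 - 6) = 1/(-6) = -1/6 ≈ -0.16667)
N(j) = 2*j (N(j) = j + j = 2*j)
N(-1*(-6) + d) - 1*28835 = 2*(-1*(-6) - 1/6) - 1*28835 = 2*(6 - 1/6) - 28835 = 2*(35/6) - 28835 = 35/3 - 28835 = -86470/3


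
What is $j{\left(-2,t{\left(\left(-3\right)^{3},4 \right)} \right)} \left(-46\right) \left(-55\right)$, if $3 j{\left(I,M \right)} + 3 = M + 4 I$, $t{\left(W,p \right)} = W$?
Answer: $- \frac{96140}{3} \approx -32047.0$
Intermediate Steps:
$j{\left(I,M \right)} = -1 + \frac{M}{3} + \frac{4 I}{3}$ ($j{\left(I,M \right)} = -1 + \frac{M + 4 I}{3} = -1 + \left(\frac{M}{3} + \frac{4 I}{3}\right) = -1 + \frac{M}{3} + \frac{4 I}{3}$)
$j{\left(-2,t{\left(\left(-3\right)^{3},4 \right)} \right)} \left(-46\right) \left(-55\right) = \left(-1 + \frac{\left(-3\right)^{3}}{3} + \frac{4}{3} \left(-2\right)\right) \left(-46\right) \left(-55\right) = \left(-1 + \frac{1}{3} \left(-27\right) - \frac{8}{3}\right) \left(-46\right) \left(-55\right) = \left(-1 - 9 - \frac{8}{3}\right) \left(-46\right) \left(-55\right) = \left(- \frac{38}{3}\right) \left(-46\right) \left(-55\right) = \frac{1748}{3} \left(-55\right) = - \frac{96140}{3}$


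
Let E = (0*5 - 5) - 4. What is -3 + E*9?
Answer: -84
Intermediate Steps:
E = -9 (E = (0 - 5) - 4 = -5 - 4 = -9)
-3 + E*9 = -3 - 9*9 = -3 - 81 = -84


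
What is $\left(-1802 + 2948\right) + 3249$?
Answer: $4395$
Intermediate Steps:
$\left(-1802 + 2948\right) + 3249 = 1146 + 3249 = 4395$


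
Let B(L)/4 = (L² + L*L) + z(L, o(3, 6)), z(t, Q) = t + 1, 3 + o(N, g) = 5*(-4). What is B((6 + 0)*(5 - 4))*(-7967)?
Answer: -2517572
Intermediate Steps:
o(N, g) = -23 (o(N, g) = -3 + 5*(-4) = -3 - 20 = -23)
z(t, Q) = 1 + t
B(L) = 4 + 4*L + 8*L² (B(L) = 4*((L² + L*L) + (1 + L)) = 4*((L² + L²) + (1 + L)) = 4*(2*L² + (1 + L)) = 4*(1 + L + 2*L²) = 4 + 4*L + 8*L²)
B((6 + 0)*(5 - 4))*(-7967) = (4 + 4*((6 + 0)*(5 - 4)) + 8*((6 + 0)*(5 - 4))²)*(-7967) = (4 + 4*(6*1) + 8*(6*1)²)*(-7967) = (4 + 4*6 + 8*6²)*(-7967) = (4 + 24 + 8*36)*(-7967) = (4 + 24 + 288)*(-7967) = 316*(-7967) = -2517572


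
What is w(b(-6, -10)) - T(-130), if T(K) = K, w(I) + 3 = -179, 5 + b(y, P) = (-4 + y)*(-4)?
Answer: -52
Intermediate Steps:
b(y, P) = 11 - 4*y (b(y, P) = -5 + (-4 + y)*(-4) = -5 + (16 - 4*y) = 11 - 4*y)
w(I) = -182 (w(I) = -3 - 179 = -182)
w(b(-6, -10)) - T(-130) = -182 - 1*(-130) = -182 + 130 = -52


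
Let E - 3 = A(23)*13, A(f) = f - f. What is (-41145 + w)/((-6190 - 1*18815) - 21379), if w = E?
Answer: 20571/23192 ≈ 0.88699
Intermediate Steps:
A(f) = 0
E = 3 (E = 3 + 0*13 = 3 + 0 = 3)
w = 3
(-41145 + w)/((-6190 - 1*18815) - 21379) = (-41145 + 3)/((-6190 - 1*18815) - 21379) = -41142/((-6190 - 18815) - 21379) = -41142/(-25005 - 21379) = -41142/(-46384) = -41142*(-1/46384) = 20571/23192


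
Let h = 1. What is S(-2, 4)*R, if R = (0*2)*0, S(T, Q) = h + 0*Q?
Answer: 0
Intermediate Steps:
S(T, Q) = 1 (S(T, Q) = 1 + 0*Q = 1 + 0 = 1)
R = 0 (R = 0*0 = 0)
S(-2, 4)*R = 1*0 = 0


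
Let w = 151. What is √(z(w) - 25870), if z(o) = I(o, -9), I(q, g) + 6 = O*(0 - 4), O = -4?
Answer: 2*I*√6465 ≈ 160.81*I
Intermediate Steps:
I(q, g) = 10 (I(q, g) = -6 - 4*(0 - 4) = -6 - 4*(-4) = -6 + 16 = 10)
z(o) = 10
√(z(w) - 25870) = √(10 - 25870) = √(-25860) = 2*I*√6465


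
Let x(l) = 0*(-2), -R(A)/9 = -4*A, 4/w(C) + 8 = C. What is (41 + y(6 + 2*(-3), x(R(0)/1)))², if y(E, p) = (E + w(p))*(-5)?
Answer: 7569/4 ≈ 1892.3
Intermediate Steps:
w(C) = 4/(-8 + C)
R(A) = 36*A (R(A) = -(-36)*A = 36*A)
x(l) = 0
y(E, p) = -20/(-8 + p) - 5*E (y(E, p) = (E + 4/(-8 + p))*(-5) = -20/(-8 + p) - 5*E)
(41 + y(6 + 2*(-3), x(R(0)/1)))² = (41 + 5*(-4 - (6 + 2*(-3))*(-8 + 0))/(-8 + 0))² = (41 + 5*(-4 - 1*(6 - 6)*(-8))/(-8))² = (41 + 5*(-⅛)*(-4 - 1*0*(-8)))² = (41 + 5*(-⅛)*(-4 + 0))² = (41 + 5*(-⅛)*(-4))² = (41 + 5/2)² = (87/2)² = 7569/4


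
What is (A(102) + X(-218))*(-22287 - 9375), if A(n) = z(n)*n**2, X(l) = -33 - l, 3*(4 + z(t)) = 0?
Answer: 1311788322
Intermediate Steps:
z(t) = -4 (z(t) = -4 + (1/3)*0 = -4 + 0 = -4)
A(n) = -4*n**2
(A(102) + X(-218))*(-22287 - 9375) = (-4*102**2 + (-33 - 1*(-218)))*(-22287 - 9375) = (-4*10404 + (-33 + 218))*(-31662) = (-41616 + 185)*(-31662) = -41431*(-31662) = 1311788322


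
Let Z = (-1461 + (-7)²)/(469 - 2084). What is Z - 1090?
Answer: -1758938/1615 ≈ -1089.1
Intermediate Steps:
Z = 1412/1615 (Z = (-1461 + 49)/(-1615) = -1412*(-1/1615) = 1412/1615 ≈ 0.87430)
Z - 1090 = 1412/1615 - 1090 = -1758938/1615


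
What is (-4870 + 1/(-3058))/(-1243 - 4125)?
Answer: 14892461/16415344 ≈ 0.90723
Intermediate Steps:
(-4870 + 1/(-3058))/(-1243 - 4125) = (-4870 - 1/3058)/(-5368) = -14892461/3058*(-1/5368) = 14892461/16415344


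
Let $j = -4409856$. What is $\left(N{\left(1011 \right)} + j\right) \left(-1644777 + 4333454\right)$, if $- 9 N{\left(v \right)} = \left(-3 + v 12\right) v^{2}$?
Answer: $-3715451173165989$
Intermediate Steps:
$N{\left(v \right)} = - \frac{v^{2} \left(-3 + 12 v\right)}{9}$ ($N{\left(v \right)} = - \frac{\left(-3 + v 12\right) v^{2}}{9} = - \frac{\left(-3 + 12 v\right) v^{2}}{9} = - \frac{v^{2} \left(-3 + 12 v\right)}{9}$)
$\left(N{\left(1011 \right)} + j\right) \left(-1644777 + 4333454\right) = \left(\frac{1011^{2} \left(1 - 4044\right)}{3} - 4409856\right) \left(-1644777 + 4333454\right) = \left(\frac{1}{3} \cdot 1022121 \left(1 - 4044\right) - 4409856\right) 2688677 = \left(\frac{1}{3} \cdot 1022121 \left(-4043\right) - 4409856\right) 2688677 = \left(-1377478401 - 4409856\right) 2688677 = \left(-1381888257\right) 2688677 = -3715451173165989$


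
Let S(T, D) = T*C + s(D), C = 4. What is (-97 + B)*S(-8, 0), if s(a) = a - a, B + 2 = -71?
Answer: 5440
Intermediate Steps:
B = -73 (B = -2 - 71 = -73)
s(a) = 0
S(T, D) = 4*T (S(T, D) = T*4 + 0 = 4*T + 0 = 4*T)
(-97 + B)*S(-8, 0) = (-97 - 73)*(4*(-8)) = -170*(-32) = 5440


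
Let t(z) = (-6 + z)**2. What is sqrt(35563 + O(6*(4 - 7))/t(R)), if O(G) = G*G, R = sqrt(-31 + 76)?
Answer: 2*sqrt(320103 - 142252*sqrt(5)) + sqrt(5)*sqrt(320103 - 142252*sqrt(5)) ≈ 190.29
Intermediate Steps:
R = 3*sqrt(5) (R = sqrt(45) = 3*sqrt(5) ≈ 6.7082)
O(G) = G**2
sqrt(35563 + O(6*(4 - 7))/t(R)) = sqrt(35563 + (6*(4 - 7))**2/((-6 + 3*sqrt(5))**2)) = sqrt(35563 + (6*(-3))**2/(-6 + 3*sqrt(5))**2) = sqrt(35563 + (-18)**2/(-6 + 3*sqrt(5))**2) = sqrt(35563 + 324/(-6 + 3*sqrt(5))**2)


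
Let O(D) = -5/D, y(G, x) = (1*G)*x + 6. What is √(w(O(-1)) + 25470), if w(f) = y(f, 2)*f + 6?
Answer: 2*√6389 ≈ 159.86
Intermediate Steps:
y(G, x) = 6 + G*x (y(G, x) = G*x + 6 = 6 + G*x)
w(f) = 6 + f*(6 + 2*f) (w(f) = (6 + f*2)*f + 6 = (6 + 2*f)*f + 6 = f*(6 + 2*f) + 6 = 6 + f*(6 + 2*f))
√(w(O(-1)) + 25470) = √((6 + 2*(-5/(-1))*(3 - 5/(-1))) + 25470) = √((6 + 2*(-5*(-1))*(3 - 5*(-1))) + 25470) = √((6 + 2*5*(3 + 5)) + 25470) = √((6 + 2*5*8) + 25470) = √((6 + 80) + 25470) = √(86 + 25470) = √25556 = 2*√6389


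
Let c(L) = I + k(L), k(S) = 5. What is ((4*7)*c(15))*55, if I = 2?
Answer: 10780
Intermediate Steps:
c(L) = 7 (c(L) = 2 + 5 = 7)
((4*7)*c(15))*55 = ((4*7)*7)*55 = (28*7)*55 = 196*55 = 10780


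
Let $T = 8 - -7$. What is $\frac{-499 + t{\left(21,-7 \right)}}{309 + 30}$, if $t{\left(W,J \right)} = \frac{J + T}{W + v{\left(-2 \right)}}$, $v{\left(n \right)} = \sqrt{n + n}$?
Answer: $- \frac{221887}{150855} - \frac{16 i}{150855} \approx -1.4709 - 0.00010606 i$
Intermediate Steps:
$v{\left(n \right)} = \sqrt{2} \sqrt{n}$ ($v{\left(n \right)} = \sqrt{2 n} = \sqrt{2} \sqrt{n}$)
$T = 15$ ($T = 8 + 7 = 15$)
$t{\left(W,J \right)} = \frac{15 + J}{W + 2 i}$ ($t{\left(W,J \right)} = \frac{J + 15}{W + \sqrt{2} \sqrt{-2}} = \frac{15 + J}{W + \sqrt{2} i \sqrt{2}} = \frac{15 + J}{W + 2 i}$)
$\frac{-499 + t{\left(21,-7 \right)}}{309 + 30} = \frac{-499 + \frac{15 - 7}{21 + 2 i}}{309 + 30} = \frac{-499 + \frac{21 - 2 i}{445} \cdot 8}{339} = \left(-499 + \frac{8 \left(21 - 2 i\right)}{445}\right) \frac{1}{339} = - \frac{499}{339} + \frac{8 \left(21 - 2 i\right)}{150855}$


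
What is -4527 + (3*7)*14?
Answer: -4233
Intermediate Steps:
-4527 + (3*7)*14 = -4527 + 21*14 = -4527 + 294 = -4233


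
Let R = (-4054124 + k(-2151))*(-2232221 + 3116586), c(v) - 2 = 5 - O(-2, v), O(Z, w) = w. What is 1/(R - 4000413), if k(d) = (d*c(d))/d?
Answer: -1/3583420912003 ≈ -2.7906e-13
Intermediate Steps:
c(v) = 7 - v (c(v) = 2 + (5 - v) = 7 - v)
k(d) = 7 - d (k(d) = (d*(7 - d))/d = 7 - d)
R = -3583416911590 (R = (-4054124 + (7 - 1*(-2151)))*(-2232221 + 3116586) = (-4054124 + (7 + 2151))*884365 = (-4054124 + 2158)*884365 = -4051966*884365 = -3583416911590)
1/(R - 4000413) = 1/(-3583416911590 - 4000413) = 1/(-3583420912003) = -1/3583420912003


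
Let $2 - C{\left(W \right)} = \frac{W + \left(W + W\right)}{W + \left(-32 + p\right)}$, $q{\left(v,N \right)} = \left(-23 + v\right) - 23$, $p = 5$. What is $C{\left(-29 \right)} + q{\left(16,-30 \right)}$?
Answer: $- \frac{1655}{56} \approx -29.554$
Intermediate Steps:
$q{\left(v,N \right)} = -46 + v$
$C{\left(W \right)} = 2 - \frac{3 W}{-27 + W}$ ($C{\left(W \right)} = 2 - \frac{W + \left(W + W\right)}{W + \left(-32 + 5\right)} = 2 - \frac{W + 2 W}{W - 27} = 2 - \frac{3 W}{-27 + W}$)
$C{\left(-29 \right)} + q{\left(16,-30 \right)} = \frac{-54 - -29}{-27 - 29} + \left(-46 + 16\right) = \frac{-54 + 29}{-56} - 30 = \left(- \frac{1}{56}\right) \left(-25\right) - 30 = \frac{25}{56} - 30 = - \frac{1655}{56}$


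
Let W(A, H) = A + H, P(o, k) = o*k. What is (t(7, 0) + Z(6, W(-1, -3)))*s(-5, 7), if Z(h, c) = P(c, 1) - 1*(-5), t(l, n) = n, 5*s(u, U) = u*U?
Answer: -7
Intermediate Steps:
P(o, k) = k*o
s(u, U) = U*u/5 (s(u, U) = (u*U)/5 = (U*u)/5 = U*u/5)
Z(h, c) = 5 + c (Z(h, c) = 1*c - 1*(-5) = c + 5 = 5 + c)
(t(7, 0) + Z(6, W(-1, -3)))*s(-5, 7) = (0 + (5 + (-1 - 3)))*((⅕)*7*(-5)) = (0 + (5 - 4))*(-7) = (0 + 1)*(-7) = 1*(-7) = -7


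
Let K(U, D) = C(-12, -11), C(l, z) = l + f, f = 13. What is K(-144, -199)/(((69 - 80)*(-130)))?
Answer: 1/1430 ≈ 0.00069930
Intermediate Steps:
C(l, z) = 13 + l (C(l, z) = l + 13 = 13 + l)
K(U, D) = 1 (K(U, D) = 13 - 12 = 1)
K(-144, -199)/(((69 - 80)*(-130))) = 1/((69 - 80)*(-130)) = 1/(-11*(-130)) = 1/1430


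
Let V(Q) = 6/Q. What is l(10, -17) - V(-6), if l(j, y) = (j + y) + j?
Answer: 4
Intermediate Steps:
l(j, y) = y + 2*j
l(10, -17) - V(-6) = (-17 + 2*10) - 6/(-6) = (-17 + 20) - 6*(-1)/6 = 3 - 1*(-1) = 3 + 1 = 4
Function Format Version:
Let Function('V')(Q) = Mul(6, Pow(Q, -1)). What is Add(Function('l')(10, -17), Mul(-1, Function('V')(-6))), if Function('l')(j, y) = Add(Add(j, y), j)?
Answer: 4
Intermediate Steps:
Function('l')(j, y) = Add(y, Mul(2, j))
Add(Function('l')(10, -17), Mul(-1, Function('V')(-6))) = Add(Add(-17, Mul(2, 10)), Mul(-1, Mul(6, Pow(-6, -1)))) = Add(Add(-17, 20), Mul(-1, Mul(6, Rational(-1, 6)))) = Add(3, Mul(-1, -1)) = Add(3, 1) = 4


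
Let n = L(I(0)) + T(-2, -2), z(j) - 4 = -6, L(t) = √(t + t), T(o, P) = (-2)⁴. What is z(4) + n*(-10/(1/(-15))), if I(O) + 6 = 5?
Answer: 2398 + 150*I*√2 ≈ 2398.0 + 212.13*I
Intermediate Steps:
I(O) = -1 (I(O) = -6 + 5 = -1)
T(o, P) = 16
L(t) = √2*√t (L(t) = √(2*t) = √2*√t)
z(j) = -2 (z(j) = 4 - 6 = -2)
n = 16 + I*√2 (n = √2*√(-1) + 16 = √2*I + 16 = I*√2 + 16 = 16 + I*√2 ≈ 16.0 + 1.4142*I)
z(4) + n*(-10/(1/(-15))) = -2 + (16 + I*√2)*(-10/(1/(-15))) = -2 + (16 + I*√2)*(-10/(-1/15)) = -2 + (16 + I*√2)*(-10*(-15)) = -2 + (16 + I*√2)*150 = -2 + (2400 + 150*I*√2) = 2398 + 150*I*√2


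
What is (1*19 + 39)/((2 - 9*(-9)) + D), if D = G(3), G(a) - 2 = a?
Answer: 29/44 ≈ 0.65909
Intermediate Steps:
G(a) = 2 + a
D = 5 (D = 2 + 3 = 5)
(1*19 + 39)/((2 - 9*(-9)) + D) = (1*19 + 39)/((2 - 9*(-9)) + 5) = (19 + 39)/((2 + 81) + 5) = 58/(83 + 5) = 58/88 = 58*(1/88) = 29/44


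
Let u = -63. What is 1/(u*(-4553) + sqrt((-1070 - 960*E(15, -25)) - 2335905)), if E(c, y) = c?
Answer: 286839/82278963296 - 5*I*sqrt(94055)/82278963296 ≈ 3.4862e-6 - 1.8637e-8*I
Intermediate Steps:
1/(u*(-4553) + sqrt((-1070 - 960*E(15, -25)) - 2335905)) = 1/(-63*(-4553) + sqrt((-1070 - 960*15) - 2335905)) = 1/(286839 + sqrt((-1070 - 14400) - 2335905)) = 1/(286839 + sqrt(-15470 - 2335905)) = 1/(286839 + sqrt(-2351375)) = 1/(286839 + 5*I*sqrt(94055))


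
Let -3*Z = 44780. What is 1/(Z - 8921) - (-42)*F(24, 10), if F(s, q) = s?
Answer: 72115341/71543 ≈ 1008.0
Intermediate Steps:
Z = -44780/3 (Z = -⅓*44780 = -44780/3 ≈ -14927.)
1/(Z - 8921) - (-42)*F(24, 10) = 1/(-44780/3 - 8921) - (-42)*24 = 1/(-71543/3) - 1*(-1008) = -3/71543 + 1008 = 72115341/71543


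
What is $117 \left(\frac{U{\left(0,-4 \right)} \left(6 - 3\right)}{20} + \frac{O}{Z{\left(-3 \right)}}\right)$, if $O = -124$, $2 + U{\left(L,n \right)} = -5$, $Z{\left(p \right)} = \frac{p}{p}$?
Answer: $- \frac{292617}{20} \approx -14631.0$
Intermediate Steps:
$Z{\left(p \right)} = 1$
$U{\left(L,n \right)} = -7$ ($U{\left(L,n \right)} = -2 - 5 = -7$)
$117 \left(\frac{U{\left(0,-4 \right)} \left(6 - 3\right)}{20} + \frac{O}{Z{\left(-3 \right)}}\right) = 117 \left(\frac{\left(-7\right) \left(6 - 3\right)}{20} - \frac{124}{1}\right) = 117 \left(\left(-7\right) 3 \cdot \frac{1}{20} - 124\right) = 117 \left(\left(-21\right) \frac{1}{20} - 124\right) = 117 \left(- \frac{21}{20} - 124\right) = 117 \left(- \frac{2501}{20}\right) = - \frac{292617}{20}$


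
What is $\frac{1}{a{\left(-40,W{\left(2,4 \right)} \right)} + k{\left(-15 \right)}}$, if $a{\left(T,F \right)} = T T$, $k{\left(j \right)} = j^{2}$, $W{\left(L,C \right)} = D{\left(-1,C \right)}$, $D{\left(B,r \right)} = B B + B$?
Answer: $\frac{1}{1825} \approx 0.00054795$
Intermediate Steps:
$D{\left(B,r \right)} = B + B^{2}$ ($D{\left(B,r \right)} = B^{2} + B = B + B^{2}$)
$W{\left(L,C \right)} = 0$ ($W{\left(L,C \right)} = - (1 - 1) = \left(-1\right) 0 = 0$)
$a{\left(T,F \right)} = T^{2}$
$\frac{1}{a{\left(-40,W{\left(2,4 \right)} \right)} + k{\left(-15 \right)}} = \frac{1}{\left(-40\right)^{2} + \left(-15\right)^{2}} = \frac{1}{1600 + 225} = \frac{1}{1825}$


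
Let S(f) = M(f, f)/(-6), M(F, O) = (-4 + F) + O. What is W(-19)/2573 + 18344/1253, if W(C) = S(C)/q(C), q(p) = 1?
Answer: 47207883/3223969 ≈ 14.643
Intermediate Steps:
M(F, O) = -4 + F + O
S(f) = 2/3 - f/3 (S(f) = (-4 + f + f)/(-6) = (-4 + 2*f)*(-1/6) = 2/3 - f/3)
W(C) = 2/3 - C/3 (W(C) = (2/3 - C/3)/1 = (2/3 - C/3)*1 = 2/3 - C/3)
W(-19)/2573 + 18344/1253 = (2/3 - 1/3*(-19))/2573 + 18344/1253 = (2/3 + 19/3)*(1/2573) + 18344*(1/1253) = 7*(1/2573) + 18344/1253 = 7/2573 + 18344/1253 = 47207883/3223969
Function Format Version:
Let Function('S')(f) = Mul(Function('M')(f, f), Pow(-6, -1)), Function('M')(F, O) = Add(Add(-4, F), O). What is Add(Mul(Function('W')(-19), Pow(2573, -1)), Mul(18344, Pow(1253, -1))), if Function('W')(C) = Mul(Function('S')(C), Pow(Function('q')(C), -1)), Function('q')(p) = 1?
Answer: Rational(47207883, 3223969) ≈ 14.643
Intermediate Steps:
Function('M')(F, O) = Add(-4, F, O)
Function('S')(f) = Add(Rational(2, 3), Mul(Rational(-1, 3), f)) (Function('S')(f) = Mul(Add(-4, f, f), Pow(-6, -1)) = Mul(Add(-4, Mul(2, f)), Rational(-1, 6)) = Add(Rational(2, 3), Mul(Rational(-1, 3), f)))
Function('W')(C) = Add(Rational(2, 3), Mul(Rational(-1, 3), C)) (Function('W')(C) = Mul(Add(Rational(2, 3), Mul(Rational(-1, 3), C)), Pow(1, -1)) = Mul(Add(Rational(2, 3), Mul(Rational(-1, 3), C)), 1) = Add(Rational(2, 3), Mul(Rational(-1, 3), C)))
Add(Mul(Function('W')(-19), Pow(2573, -1)), Mul(18344, Pow(1253, -1))) = Add(Mul(Add(Rational(2, 3), Mul(Rational(-1, 3), -19)), Pow(2573, -1)), Mul(18344, Pow(1253, -1))) = Add(Mul(Add(Rational(2, 3), Rational(19, 3)), Rational(1, 2573)), Mul(18344, Rational(1, 1253))) = Add(Mul(7, Rational(1, 2573)), Rational(18344, 1253)) = Add(Rational(7, 2573), Rational(18344, 1253)) = Rational(47207883, 3223969)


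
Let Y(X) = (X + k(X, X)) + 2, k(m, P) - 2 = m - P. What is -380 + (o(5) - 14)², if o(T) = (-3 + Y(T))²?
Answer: 104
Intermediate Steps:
k(m, P) = 2 + m - P (k(m, P) = 2 + (m - P) = 2 + m - P)
Y(X) = 4 + X (Y(X) = (X + (2 + X - X)) + 2 = (X + 2) + 2 = (2 + X) + 2 = 4 + X)
o(T) = (1 + T)² (o(T) = (-3 + (4 + T))² = (1 + T)²)
-380 + (o(5) - 14)² = -380 + ((1 + 5)² - 14)² = -380 + (6² - 14)² = -380 + (36 - 14)² = -380 + 22² = -380 + 484 = 104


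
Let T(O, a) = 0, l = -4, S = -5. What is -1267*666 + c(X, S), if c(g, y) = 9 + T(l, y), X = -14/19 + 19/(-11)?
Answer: -843813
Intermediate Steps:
X = -515/209 (X = -14*1/19 + 19*(-1/11) = -14/19 - 19/11 = -515/209 ≈ -2.4641)
c(g, y) = 9 (c(g, y) = 9 + 0 = 9)
-1267*666 + c(X, S) = -1267*666 + 9 = -843822 + 9 = -843813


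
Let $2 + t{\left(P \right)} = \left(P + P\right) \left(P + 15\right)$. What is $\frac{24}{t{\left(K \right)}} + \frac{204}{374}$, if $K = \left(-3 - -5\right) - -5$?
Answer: $\frac{350}{561} \approx 0.62389$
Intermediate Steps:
$K = 7$ ($K = \left(-3 + 5\right) + 5 = 2 + 5 = 7$)
$t{\left(P \right)} = -2 + 2 P \left(15 + P\right)$ ($t{\left(P \right)} = -2 + \left(P + P\right) \left(P + 15\right) = -2 + 2 P \left(15 + P\right)$)
$\frac{24}{t{\left(K \right)}} + \frac{204}{374} = \frac{24}{-2 + 2 \cdot 7^{2} + 30 \cdot 7} + \frac{204}{374} = \frac{24}{-2 + 2 \cdot 49 + 210} + 204 \cdot \frac{1}{374} = \frac{24}{-2 + 98 + 210} + \frac{6}{11} = \frac{24}{306} + \frac{6}{11} = 24 \cdot \frac{1}{306} + \frac{6}{11} = \frac{4}{51} + \frac{6}{11} = \frac{350}{561}$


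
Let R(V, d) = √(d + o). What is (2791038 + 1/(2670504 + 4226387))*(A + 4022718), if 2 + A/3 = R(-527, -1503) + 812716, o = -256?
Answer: 124368226771051198740/6896891 + 57748454588577*I*√1759/6896891 ≈ 1.8033e+13 + 3.5117e+8*I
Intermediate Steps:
R(V, d) = √(-256 + d) (R(V, d) = √(d - 256) = √(-256 + d))
A = 2438142 + 3*I*√1759 (A = -6 + 3*(√(-256 - 1503) + 812716) = -6 + 3*(√(-1759) + 812716) = -6 + 3*(I*√1759 + 812716) = -6 + 3*(812716 + I*√1759) = -6 + (2438148 + 3*I*√1759) = 2438142 + 3*I*√1759 ≈ 2.4381e+6 + 125.82*I)
(2791038 + 1/(2670504 + 4226387))*(A + 4022718) = (2791038 + 1/(2670504 + 4226387))*((2438142 + 3*I*√1759) + 4022718) = (2791038 + 1/6896891)*(6460860 + 3*I*√1759) = 19249484862859*(6460860 + 3*I*√1759)/6896891 = 124368226771051198740/6896891 + 57748454588577*I*√1759/6896891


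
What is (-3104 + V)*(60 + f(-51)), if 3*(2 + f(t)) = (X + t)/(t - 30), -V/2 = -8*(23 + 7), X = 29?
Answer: -37040384/243 ≈ -1.5243e+5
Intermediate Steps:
V = 480 (V = -(-16)*(23 + 7) = -(-16)*30 = -2*(-240) = 480)
f(t) = -2 + (29 + t)/(3*(-30 + t)) (f(t) = -2 + ((29 + t)/(t - 30))/3 = -2 + ((29 + t)/(-30 + t))/3 = -2 + (29 + t)/(3*(-30 + t)))
(-3104 + V)*(60 + f(-51)) = (-3104 + 480)*(60 + (209 - 5*(-51))/(3*(-30 - 51))) = -2624*(60 + (1/3)*(209 + 255)/(-81)) = -2624*(60 + (1/3)*(-1/81)*464) = -2624*(60 - 464/243) = -2624*14116/243 = -37040384/243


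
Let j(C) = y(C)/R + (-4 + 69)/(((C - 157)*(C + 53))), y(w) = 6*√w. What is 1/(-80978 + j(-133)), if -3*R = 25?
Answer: -14528532404000/1176491468676219051 + 43059200*I*√133/392163822892073017 ≈ -1.2349e-5 + 1.2663e-9*I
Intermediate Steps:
R = -25/3 (R = -⅓*25 = -25/3 ≈ -8.3333)
j(C) = -18*√C/25 + 65/((-157 + C)*(53 + C)) (j(C) = (6*√C)/(-25/3) + (-4 + 69)/(((C - 157)*(C + 53))) = (6*√C)*(-3/25) + 65/(((-157 + C)*(53 + C))) = -18*√C/25 + 65*(1/((-157 + C)*(53 + C))) = -18*√C/25 + 65/((-157 + C)*(53 + C)))
1/(-80978 + j(-133)) = 1/(-80978 + (-1625 - 149778*I*√133 - (-248976)*I*√133 + 18*(-133)^(5/2))/(25*(8321 - 1*(-133)² + 104*(-133)))) = 1/(-80978 + (-1625 - 149778*I*√133 - (-248976)*I*√133 + 18*(17689*I*√133))/(25*(8321 - 1*17689 - 13832))) = 1/(-80978 + (-1625 - 149778*I*√133 + 248976*I*√133 + 318402*I*√133)/(25*(8321 - 17689 - 13832))) = 1/(-80978 + (1/25)*(-1625 + 417600*I*√133)/(-23200)) = 1/(-80978 + (1/25)*(-1/23200)*(-1625 + 417600*I*√133)) = 1/(-80978 + (13/4640 - 18*I*√133/25)) = 1/(-375737907/4640 - 18*I*√133/25)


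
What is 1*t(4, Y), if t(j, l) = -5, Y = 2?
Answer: -5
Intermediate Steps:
1*t(4, Y) = 1*(-5) = -5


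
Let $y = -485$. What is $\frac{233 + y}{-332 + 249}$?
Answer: $\frac{252}{83} \approx 3.0361$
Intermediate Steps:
$\frac{233 + y}{-332 + 249} = \frac{233 - 485}{-332 + 249} = - \frac{252}{-83} = \left(-252\right) \left(- \frac{1}{83}\right) = \frac{252}{83}$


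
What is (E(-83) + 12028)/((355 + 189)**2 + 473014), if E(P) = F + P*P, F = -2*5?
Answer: 2701/109850 ≈ 0.024588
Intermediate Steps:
F = -10
E(P) = -10 + P**2 (E(P) = -10 + P*P = -10 + P**2)
(E(-83) + 12028)/((355 + 189)**2 + 473014) = ((-10 + (-83)**2) + 12028)/((355 + 189)**2 + 473014) = ((-10 + 6889) + 12028)/(544**2 + 473014) = (6879 + 12028)/(295936 + 473014) = 18907/768950 = 18907*(1/768950) = 2701/109850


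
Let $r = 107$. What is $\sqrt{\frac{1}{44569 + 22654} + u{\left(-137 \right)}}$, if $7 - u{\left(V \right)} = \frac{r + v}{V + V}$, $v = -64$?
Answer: $\frac{\sqrt{2428090329869854}}{18419102} \approx 2.6752$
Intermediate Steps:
$u{\left(V \right)} = 7 - \frac{43}{2 V}$ ($u{\left(V \right)} = 7 - \frac{107 - 64}{V + V} = 7 - \frac{43}{2 V}$)
$\sqrt{\frac{1}{44569 + 22654} + u{\left(-137 \right)}} = \sqrt{\frac{1}{44569 + 22654} + \left(7 - \frac{43}{2 \left(-137\right)}\right)} = \sqrt{\frac{1}{67223} + \left(7 - - \frac{43}{274}\right)} = \sqrt{\frac{1}{67223} + \left(7 + \frac{43}{274}\right)} = \sqrt{\frac{1}{67223} + \frac{1961}{274}} = \sqrt{\frac{131824577}{18419102}} = \frac{\sqrt{2428090329869854}}{18419102}$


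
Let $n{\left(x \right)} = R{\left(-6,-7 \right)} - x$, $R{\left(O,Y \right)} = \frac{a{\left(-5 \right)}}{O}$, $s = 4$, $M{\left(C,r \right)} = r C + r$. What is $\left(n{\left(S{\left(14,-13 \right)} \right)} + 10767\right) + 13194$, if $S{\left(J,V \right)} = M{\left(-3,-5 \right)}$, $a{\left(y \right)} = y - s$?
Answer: $\frac{47905}{2} \approx 23953.0$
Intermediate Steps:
$M{\left(C,r \right)} = r + C r$ ($M{\left(C,r \right)} = C r + r = r + C r$)
$a{\left(y \right)} = -4 + y$ ($a{\left(y \right)} = y - 4 = -4 + y$)
$R{\left(O,Y \right)} = - \frac{9}{O}$ ($R{\left(O,Y \right)} = \frac{-4 - 5}{O} = - \frac{9}{O}$)
$S{\left(J,V \right)} = 10$ ($S{\left(J,V \right)} = - 5 \left(1 - 3\right) = \left(-5\right) \left(-2\right) = 10$)
$n{\left(x \right)} = \frac{3}{2} - x$ ($n{\left(x \right)} = - \frac{9}{-6} - x = \left(-9\right) \left(- \frac{1}{6}\right) - x = \frac{3}{2} - x$)
$\left(n{\left(S{\left(14,-13 \right)} \right)} + 10767\right) + 13194 = \left(\left(\frac{3}{2} - 10\right) + 10767\right) + 13194 = \left(- \frac{17}{2} + 10767\right) + 13194 = \frac{21517}{2} + 13194 = \frac{47905}{2}$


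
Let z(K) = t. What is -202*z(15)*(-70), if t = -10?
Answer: -141400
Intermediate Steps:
z(K) = -10
-202*z(15)*(-70) = -202*(-10)*(-70) = 2020*(-70) = -141400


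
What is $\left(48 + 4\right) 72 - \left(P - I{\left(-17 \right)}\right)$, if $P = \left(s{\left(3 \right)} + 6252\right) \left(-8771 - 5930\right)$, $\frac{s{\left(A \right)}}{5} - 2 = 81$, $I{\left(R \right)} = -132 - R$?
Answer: $98015196$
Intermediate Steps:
$s{\left(A \right)} = 415$ ($s{\left(A \right)} = 10 + 5 \cdot 81 = 10 + 405 = 415$)
$P = -98011567$ ($P = \left(415 + 6252\right) \left(-8771 - 5930\right) = 6667 \left(-14701\right) = -98011567$)
$\left(48 + 4\right) 72 - \left(P - I{\left(-17 \right)}\right) = \left(48 + 4\right) 72 - \left(-98011567 - \left(-132 - -17\right)\right) = 52 \cdot 72 - \left(-98011567 - \left(-132 + 17\right)\right) = 3744 - \left(-98011567 - -115\right) = 3744 - \left(-98011567 + 115\right) = 3744 - -98011452 = 3744 + 98011452 = 98015196$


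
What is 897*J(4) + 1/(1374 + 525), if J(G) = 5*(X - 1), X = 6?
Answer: 42585076/1899 ≈ 22425.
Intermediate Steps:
J(G) = 25 (J(G) = 5*(6 - 1) = 5*5 = 25)
897*J(4) + 1/(1374 + 525) = 897*25 + 1/(1374 + 525) = 22425 + 1/1899 = 42585076/1899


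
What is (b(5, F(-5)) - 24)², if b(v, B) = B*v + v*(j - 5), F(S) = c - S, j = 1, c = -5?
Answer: 1936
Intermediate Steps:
F(S) = -5 - S
b(v, B) = -4*v + B*v (b(v, B) = B*v + v*(1 - 5) = B*v + v*(-4) = B*v - 4*v = -4*v + B*v)
(b(5, F(-5)) - 24)² = (5*(-4 + (-5 - 1*(-5))) - 24)² = (5*(-4 + (-5 + 5)) - 24)² = (5*(-4 + 0) - 24)² = (5*(-4) - 24)² = (-20 - 24)² = (-44)² = 1936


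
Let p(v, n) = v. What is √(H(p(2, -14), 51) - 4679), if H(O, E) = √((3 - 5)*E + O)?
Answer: √(-4679 + 10*I) ≈ 0.0731 + 68.403*I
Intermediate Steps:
H(O, E) = √(O - 2*E) (H(O, E) = √(-2*E + O) = √(O - 2*E))
√(H(p(2, -14), 51) - 4679) = √(√(2 - 2*51) - 4679) = √(√(2 - 102) - 4679) = √(√(-100) - 4679) = √(10*I - 4679) = √(-4679 + 10*I)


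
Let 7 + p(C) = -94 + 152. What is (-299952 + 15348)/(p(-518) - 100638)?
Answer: 94868/33529 ≈ 2.8294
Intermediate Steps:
p(C) = 51 (p(C) = -7 + (-94 + 152) = -7 + 58 = 51)
(-299952 + 15348)/(p(-518) - 100638) = (-299952 + 15348)/(51 - 100638) = -284604/(-100587) = -284604*(-1/100587) = 94868/33529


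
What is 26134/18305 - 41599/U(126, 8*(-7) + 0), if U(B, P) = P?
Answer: 108990457/146440 ≈ 744.27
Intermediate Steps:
26134/18305 - 41599/U(126, 8*(-7) + 0) = 26134/18305 - 41599/(8*(-7) + 0) = 26134*(1/18305) - 41599/(-56 + 0) = 26134/18305 - 41599/(-56) = 26134/18305 - 41599*(-1/56) = 26134/18305 + 41599/56 = 108990457/146440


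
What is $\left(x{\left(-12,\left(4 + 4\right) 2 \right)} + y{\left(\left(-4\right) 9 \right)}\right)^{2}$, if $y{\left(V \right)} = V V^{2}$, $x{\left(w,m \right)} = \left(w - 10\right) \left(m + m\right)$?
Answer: $2242969600$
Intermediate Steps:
$x{\left(w,m \right)} = 2 m \left(-10 + w\right)$ ($x{\left(w,m \right)} = \left(-10 + w\right) 2 m = 2 m \left(-10 + w\right)$)
$y{\left(V \right)} = V^{3}$
$\left(x{\left(-12,\left(4 + 4\right) 2 \right)} + y{\left(\left(-4\right) 9 \right)}\right)^{2} = \left(2 \left(4 + 4\right) 2 \left(-10 - 12\right) + \left(\left(-4\right) 9\right)^{3}\right)^{2} = \left(2 \cdot 8 \cdot 2 \left(-22\right) + \left(-36\right)^{3}\right)^{2} = \left(2 \cdot 16 \left(-22\right) - 46656\right)^{2} = \left(-704 - 46656\right)^{2} = \left(-47360\right)^{2} = 2242969600$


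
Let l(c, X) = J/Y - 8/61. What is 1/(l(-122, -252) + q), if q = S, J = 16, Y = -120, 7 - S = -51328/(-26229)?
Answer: 7999845/38228069 ≈ 0.20927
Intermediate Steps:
S = 132275/26229 (S = 7 - (-51328)/(-26229) = 7 - (-51328)*(-1)/26229 = 7 - 1*51328/26229 = 7 - 51328/26229 = 132275/26229 ≈ 5.0431)
q = 132275/26229 ≈ 5.0431
l(c, X) = -242/915 (l(c, X) = 16/(-120) - 8/61 = 16*(-1/120) - 8*1/61 = -2/15 - 8/61 = -242/915)
1/(l(-122, -252) + q) = 1/(-242/915 + 132275/26229) = 1/(38228069/7999845) = 7999845/38228069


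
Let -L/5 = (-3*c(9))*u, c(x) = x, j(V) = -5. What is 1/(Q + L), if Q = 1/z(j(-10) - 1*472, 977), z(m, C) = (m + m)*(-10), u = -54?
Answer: -9540/69546599 ≈ -0.00013717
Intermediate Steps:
z(m, C) = -20*m (z(m, C) = (2*m)*(-10) = -20*m)
Q = 1/9540 (Q = 1/(-20*(-5 - 1*472)) = 1/(-20*(-5 - 472)) = 1/(-20*(-477)) = 1/9540 ≈ 0.00010482)
L = -7290 (L = -5*(-3*9)*(-54) = -(-135)*(-54) = -5*1458 = -7290)
1/(Q + L) = 1/(1/9540 - 7290) = 1/(-69546599/9540) = -9540/69546599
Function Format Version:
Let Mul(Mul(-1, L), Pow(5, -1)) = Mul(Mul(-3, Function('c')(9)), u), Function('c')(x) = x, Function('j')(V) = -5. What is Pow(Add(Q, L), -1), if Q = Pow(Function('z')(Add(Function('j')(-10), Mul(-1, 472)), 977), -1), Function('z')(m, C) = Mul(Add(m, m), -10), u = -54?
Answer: Rational(-9540, 69546599) ≈ -0.00013717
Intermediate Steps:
Function('z')(m, C) = Mul(-20, m) (Function('z')(m, C) = Mul(Mul(2, m), -10) = Mul(-20, m))
Q = Rational(1, 9540) (Q = Pow(Mul(-20, Add(-5, Mul(-1, 472))), -1) = Pow(Mul(-20, Add(-5, -472)), -1) = Pow(Mul(-20, -477), -1) = Pow(9540, -1) = Rational(1, 9540) ≈ 0.00010482)
L = -7290 (L = Mul(-5, Mul(Mul(-3, 9), -54)) = Mul(-5, Mul(-27, -54)) = Mul(-5, 1458) = -7290)
Pow(Add(Q, L), -1) = Pow(Add(Rational(1, 9540), -7290), -1) = Pow(Rational(-69546599, 9540), -1) = Rational(-9540, 69546599)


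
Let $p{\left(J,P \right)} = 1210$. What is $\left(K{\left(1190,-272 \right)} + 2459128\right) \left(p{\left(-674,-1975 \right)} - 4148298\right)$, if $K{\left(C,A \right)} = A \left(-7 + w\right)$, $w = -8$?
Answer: $-10215140338304$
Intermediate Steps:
$K{\left(C,A \right)} = - 15 A$ ($K{\left(C,A \right)} = A \left(-7 - 8\right) = A \left(-15\right) = - 15 A$)
$\left(K{\left(1190,-272 \right)} + 2459128\right) \left(p{\left(-674,-1975 \right)} - 4148298\right) = \left(\left(-15\right) \left(-272\right) + 2459128\right) \left(1210 - 4148298\right) = \left(4080 + 2459128\right) \left(-4147088\right) = 2463208 \left(-4147088\right) = -10215140338304$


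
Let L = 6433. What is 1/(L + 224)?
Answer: 1/6657 ≈ 0.00015022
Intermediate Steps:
1/(L + 224) = 1/(6433 + 224) = 1/6657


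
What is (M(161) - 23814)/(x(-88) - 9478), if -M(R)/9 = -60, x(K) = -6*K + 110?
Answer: 11637/4420 ≈ 2.6328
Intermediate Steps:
x(K) = 110 - 6*K
M(R) = 540 (M(R) = -9*(-60) = 540)
(M(161) - 23814)/(x(-88) - 9478) = (540 - 23814)/((110 - 6*(-88)) - 9478) = -23274/((110 + 528) - 9478) = -23274/(638 - 9478) = -23274/(-8840) = -23274*(-1/8840) = 11637/4420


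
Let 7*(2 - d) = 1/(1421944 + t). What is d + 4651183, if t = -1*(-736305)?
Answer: 70268907625454/15107743 ≈ 4.6512e+6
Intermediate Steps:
t = 736305
d = 30215485/15107743 (d = 2 - 1/(7*(1421944 + 736305)) = 2 - ⅐/2158249 = 2 - ⅐*1/2158249 = 2 - 1/15107743 = 30215485/15107743 ≈ 2.0000)
d + 4651183 = 30215485/15107743 + 4651183 = 70268907625454/15107743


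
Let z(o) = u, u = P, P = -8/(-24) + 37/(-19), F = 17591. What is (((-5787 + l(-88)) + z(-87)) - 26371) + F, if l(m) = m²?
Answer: -389003/57 ≈ -6824.6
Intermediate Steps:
P = -92/57 (P = -8*(-1/24) + 37*(-1/19) = ⅓ - 37/19 = -92/57 ≈ -1.6140)
u = -92/57 ≈ -1.6140
z(o) = -92/57
(((-5787 + l(-88)) + z(-87)) - 26371) + F = (((-5787 + (-88)²) - 92/57) - 26371) + 17591 = (((-5787 + 7744) - 92/57) - 26371) + 17591 = ((1957 - 92/57) - 26371) + 17591 = (111457/57 - 26371) + 17591 = -1391690/57 + 17591 = -389003/57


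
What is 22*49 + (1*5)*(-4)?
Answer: 1058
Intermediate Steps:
22*49 + (1*5)*(-4) = 1078 + 5*(-4) = 1078 - 20 = 1058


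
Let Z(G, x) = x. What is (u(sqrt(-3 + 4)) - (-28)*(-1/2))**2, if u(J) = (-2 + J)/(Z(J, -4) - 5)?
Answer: 15625/81 ≈ 192.90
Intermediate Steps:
u(J) = 2/9 - J/9 (u(J) = (-2 + J)/(-4 - 5) = (-2 + J)/(-9) = (-2 + J)*(-1/9) = 2/9 - J/9)
(u(sqrt(-3 + 4)) - (-28)*(-1/2))**2 = ((2/9 - sqrt(-3 + 4)/9) - (-28)*(-1/2))**2 = ((2/9 - sqrt(1)/9) - (-28)*(-1*1/2))**2 = ((2/9 - 1/9*1) - (-28)*(-1)/2)**2 = ((2/9 - 1/9) - 28*1/2)**2 = (1/9 - 14)**2 = (-125/9)**2 = 15625/81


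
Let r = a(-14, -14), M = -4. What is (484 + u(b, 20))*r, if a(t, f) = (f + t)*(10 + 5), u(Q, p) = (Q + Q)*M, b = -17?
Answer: -260400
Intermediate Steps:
u(Q, p) = -8*Q (u(Q, p) = (Q + Q)*(-4) = (2*Q)*(-4) = -8*Q)
a(t, f) = 15*f + 15*t (a(t, f) = (f + t)*15 = 15*f + 15*t)
r = -420 (r = 15*(-14) + 15*(-14) = -210 - 210 = -420)
(484 + u(b, 20))*r = (484 - 8*(-17))*(-420) = (484 + 136)*(-420) = 620*(-420) = -260400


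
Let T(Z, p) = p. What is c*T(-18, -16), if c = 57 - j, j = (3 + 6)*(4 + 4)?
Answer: 240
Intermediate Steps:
j = 72 (j = 9*8 = 72)
c = -15 (c = 57 - 1*72 = 57 - 72 = -15)
c*T(-18, -16) = -15*(-16) = 240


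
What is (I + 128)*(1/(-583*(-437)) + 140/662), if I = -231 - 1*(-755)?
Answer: 11627964252/84329201 ≈ 137.89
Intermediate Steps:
I = 524 (I = -231 + 755 = 524)
(I + 128)*(1/(-583*(-437)) + 140/662) = (524 + 128)*(1/(-583*(-437)) + 140/662) = 652*(-1/583*(-1/437) + 140*(1/662)) = 652*(1/254771 + 70/331) = 652*(17834301/84329201) = 11627964252/84329201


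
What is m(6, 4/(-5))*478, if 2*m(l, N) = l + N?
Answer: 6214/5 ≈ 1242.8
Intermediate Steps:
m(l, N) = N/2 + l/2 (m(l, N) = (l + N)/2 = (N + l)/2 = N/2 + l/2)
m(6, 4/(-5))*478 = ((4/(-5))/2 + (1/2)*6)*478 = ((4*(-1/5))/2 + 3)*478 = ((1/2)*(-4/5) + 3)*478 = (-2/5 + 3)*478 = (13/5)*478 = 6214/5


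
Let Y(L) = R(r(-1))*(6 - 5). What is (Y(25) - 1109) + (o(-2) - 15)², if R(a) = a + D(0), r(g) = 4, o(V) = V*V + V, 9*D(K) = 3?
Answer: -2807/3 ≈ -935.67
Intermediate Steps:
D(K) = ⅓ (D(K) = (⅑)*3 = ⅓)
o(V) = V + V² (o(V) = V² + V = V + V²)
R(a) = ⅓ + a (R(a) = a + ⅓ = ⅓ + a)
Y(L) = 13/3 (Y(L) = (⅓ + 4)*(6 - 5) = (13/3)*1 = 13/3)
(Y(25) - 1109) + (o(-2) - 15)² = (13/3 - 1109) + (-2*(1 - 2) - 15)² = -3314/3 + (-2*(-1) - 15)² = -3314/3 + (2 - 15)² = -3314/3 + (-13)² = -3314/3 + 169 = -2807/3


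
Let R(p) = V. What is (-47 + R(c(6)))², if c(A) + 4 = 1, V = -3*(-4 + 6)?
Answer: 2809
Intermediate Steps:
V = -6 (V = -3*2 = -6)
c(A) = -3 (c(A) = -4 + 1 = -3)
R(p) = -6
(-47 + R(c(6)))² = (-47 - 6)² = (-53)² = 2809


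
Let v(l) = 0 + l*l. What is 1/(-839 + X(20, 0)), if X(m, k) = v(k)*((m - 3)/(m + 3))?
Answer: -1/839 ≈ -0.0011919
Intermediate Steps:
v(l) = l**2 (v(l) = 0 + l**2 = l**2)
X(m, k) = k**2*(-3 + m)/(3 + m) (X(m, k) = k**2*((m - 3)/(m + 3)) = k**2*((-3 + m)/(3 + m)) = k**2*(-3 + m)/(3 + m))
1/(-839 + X(20, 0)) = 1/(-839 + 0**2*(-3 + 20)/(3 + 20)) = 1/(-839 + 0*17/23) = 1/(-839 + 0*(1/23)*17) = 1/(-839 + 0) = 1/(-839) = -1/839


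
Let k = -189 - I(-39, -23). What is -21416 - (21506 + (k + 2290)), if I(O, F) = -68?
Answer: -45091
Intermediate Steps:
k = -121 (k = -189 - 1*(-68) = -189 + 68 = -121)
-21416 - (21506 + (k + 2290)) = -21416 - (21506 + (-121 + 2290)) = -21416 - (21506 + 2169) = -21416 - 1*23675 = -21416 - 23675 = -45091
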